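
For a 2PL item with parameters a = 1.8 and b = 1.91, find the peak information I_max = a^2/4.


For 2PL, max info at theta = b = 1.91
I_max = a^2 / 4 = 1.8^2 / 4
= 3.24 / 4
I_max = 0.81

0.81


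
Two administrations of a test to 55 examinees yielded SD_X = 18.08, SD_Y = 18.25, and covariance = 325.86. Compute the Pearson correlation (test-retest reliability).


r = cov(X,Y) / (SD_X * SD_Y)
r = 325.86 / (18.08 * 18.25)
r = 325.86 / 329.96
r = 0.9876

0.9876


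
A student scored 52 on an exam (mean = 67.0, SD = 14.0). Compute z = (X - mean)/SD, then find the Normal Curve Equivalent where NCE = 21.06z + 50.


z = (X - mean) / SD = (52 - 67.0) / 14.0
z = -15.0 / 14.0
z = -1.0714
NCE = NCE = 21.06z + 50
Carry z at full precision (z = -15.0 / 14.0) into the conversion:
NCE = 21.06 * (-15.0 / 14.0) + 50 = -315.9 / 14.0 + 50
NCE = -22.5643 + 50
NCE = 27.4357

27.4357


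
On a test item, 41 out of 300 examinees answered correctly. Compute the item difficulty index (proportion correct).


Item difficulty p = number correct / total examinees
p = 41 / 300
p = 0.1367

0.1367


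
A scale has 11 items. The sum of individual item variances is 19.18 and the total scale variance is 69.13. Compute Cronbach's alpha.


alpha = (k/(k-1)) * (1 - sum(si^2)/s_total^2)
= (11/10) * (1 - 19.18/69.13)
alpha = 0.7948

0.7948


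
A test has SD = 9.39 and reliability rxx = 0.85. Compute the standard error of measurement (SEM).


SEM = SD * sqrt(1 - rxx)
SEM = 9.39 * sqrt(1 - 0.85)
SEM = 9.39 * sqrt(0.15) = 9.39 * 0.387298
SEM = 3.6367

3.6367


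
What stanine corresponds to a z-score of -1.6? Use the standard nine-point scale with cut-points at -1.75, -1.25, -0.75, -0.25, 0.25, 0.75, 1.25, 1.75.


Stanine boundaries: [-1.75, -1.25, -0.75, -0.25, 0.25, 0.75, 1.25, 1.75]
z = -1.6
Check each boundary:
  z >= -1.75 -> could be stanine 2
  z < -1.25
  z < -0.75
  z < -0.25
  z < 0.25
  z < 0.75
  z < 1.25
  z < 1.75
Highest qualifying boundary gives stanine = 2

2


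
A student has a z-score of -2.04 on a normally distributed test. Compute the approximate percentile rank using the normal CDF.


CDF(z) = 0.5 * (1 + erf(z/sqrt(2)))
erf(-1.4425) = -0.9586
CDF = 0.0207
Percentile rank = 0.0207 * 100 = 2.07

2.07


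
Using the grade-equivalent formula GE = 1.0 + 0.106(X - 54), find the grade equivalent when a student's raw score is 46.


raw - median = 46 - 54 = -8
slope * diff = 0.106 * -8 = -0.848
GE = 1.0 + -0.848
GE = 0.152

0.152


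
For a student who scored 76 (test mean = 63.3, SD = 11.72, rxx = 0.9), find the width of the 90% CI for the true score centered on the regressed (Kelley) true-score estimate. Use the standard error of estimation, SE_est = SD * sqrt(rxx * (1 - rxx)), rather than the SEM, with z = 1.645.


True score estimate = 0.9*76 + 0.1*63.3 = 74.73
SE_est = SD * sqrt(rxx * (1 - rxx)) = 11.72 * sqrt(0.9 * 0.1) = 11.72 * sqrt(0.09) = 3.516
CI = T_est +/- z * SE_est, so width = 2 * z * SE_est = 2 * 1.645 * 3.516
Width = 11.5676

11.5676


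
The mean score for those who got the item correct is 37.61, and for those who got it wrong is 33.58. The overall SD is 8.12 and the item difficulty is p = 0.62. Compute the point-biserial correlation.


q = 1 - p = 0.38
rpb = ((M1 - M0) / SD) * sqrt(p * q)
rpb = ((37.61 - 33.58) / 8.12) * sqrt(0.62 * 0.38)
rpb = 0.2409

0.2409


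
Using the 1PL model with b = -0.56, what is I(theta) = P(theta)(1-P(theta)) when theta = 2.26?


P = 1/(1+exp(-(2.26--0.56))) = 0.9437
I = P*(1-P) = 0.9437 * 0.0563
I = 0.0531

0.0531


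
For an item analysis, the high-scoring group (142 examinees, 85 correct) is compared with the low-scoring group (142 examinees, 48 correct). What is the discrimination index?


p_upper = 85/142 = 0.5986
p_lower = 48/142 = 0.338
D = 0.5986 - 0.338 = 0.2606

0.2606


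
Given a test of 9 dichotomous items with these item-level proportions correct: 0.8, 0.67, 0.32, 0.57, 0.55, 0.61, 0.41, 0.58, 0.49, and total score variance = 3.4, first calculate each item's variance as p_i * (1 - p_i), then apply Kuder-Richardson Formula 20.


For each item, compute p_i * q_i:
  Item 1: 0.8 * 0.2 = 0.16
  Item 2: 0.67 * 0.33 = 0.2211
  Item 3: 0.32 * 0.68 = 0.2176
  Item 4: 0.57 * 0.43 = 0.2451
  Item 5: 0.55 * 0.45 = 0.2475
  Item 6: 0.61 * 0.39 = 0.2379
  Item 7: 0.41 * 0.59 = 0.2419
  Item 8: 0.58 * 0.42 = 0.2436
  Item 9: 0.49 * 0.51 = 0.2499
Sum(p_i * q_i) = 0.16 + 0.2211 + 0.2176 + 0.2451 + 0.2475 + 0.2379 + 0.2419 + 0.2436 + 0.2499 = 2.0646
KR-20 = (k/(k-1)) * (1 - Sum(p_i*q_i) / Var_total)
= (9/8) * (1 - 2.0646/3.4)
= 1.125 * 0.3928
KR-20 = 0.4419

0.4419


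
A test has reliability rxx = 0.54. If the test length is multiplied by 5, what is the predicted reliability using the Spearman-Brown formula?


r_new = (n * rxx) / (1 + (n-1) * rxx)
r_new = (5 * 0.54) / (1 + 4 * 0.54)
r_new = 2.7 / 3.16
r_new = 0.8544

0.8544


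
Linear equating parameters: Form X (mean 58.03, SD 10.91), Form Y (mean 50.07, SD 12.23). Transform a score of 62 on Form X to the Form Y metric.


slope = SD_Y / SD_X = 12.23 / 10.91 ~ 1.121
intercept = mean_Y - slope * mean_X = 50.07 - (12.23 / 10.91) * 58.03 ~ -14.981
Y = slope * X + intercept. To avoid rounding drift from the rounded slope/intercept, evaluate the equivalent form Y = mean_Y + SD_Y * (X - mean_X) / SD_X at full precision:
Y = 50.07 + 12.23 * (62 - 58.03) / 10.91
Y = 50.07 + 12.23 * 3.97 / 10.91
Y = 50.07 + 48.5531 / 10.91
Y = 50.07 + 4.4503
Y = 54.5203

54.5203


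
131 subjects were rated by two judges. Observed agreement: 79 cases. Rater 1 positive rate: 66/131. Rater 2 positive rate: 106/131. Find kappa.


P_o = 79/131 = 0.603053
P_e = (66*106 + 65*25) / 17161 = 0.50236
kappa = (P_o - P_e) / (1 - P_e)
kappa = (0.603053 - 0.50236) / (1 - 0.50236)
kappa = 0.2023

0.2023


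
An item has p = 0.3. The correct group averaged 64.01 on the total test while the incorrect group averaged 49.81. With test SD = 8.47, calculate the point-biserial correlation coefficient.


q = 1 - p = 0.7
rpb = ((M1 - M0) / SD) * sqrt(p * q)
rpb = ((64.01 - 49.81) / 8.47) * sqrt(0.3 * 0.7)
rpb = 0.7683

0.7683


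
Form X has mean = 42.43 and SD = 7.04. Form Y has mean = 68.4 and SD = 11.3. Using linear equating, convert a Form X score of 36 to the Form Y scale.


slope = SD_Y / SD_X = 11.3 / 7.04 ~ 1.6051
intercept = mean_Y - slope * mean_X = 68.4 - (11.3 / 7.04) * 42.43 ~ 0.295
Y = slope * X + intercept. To avoid rounding drift from the rounded slope/intercept, evaluate the equivalent form Y = mean_Y + SD_Y * (X - mean_X) / SD_X at full precision:
Y = 68.4 + 11.3 * (36 - 42.43) / 7.04
Y = 68.4 - 11.3 * 6.43 / 7.04
Y = 68.4 - 72.659 / 7.04
Y = 68.4 - 10.3209
Y = 58.0791

58.0791


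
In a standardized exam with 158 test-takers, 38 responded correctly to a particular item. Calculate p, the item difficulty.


Item difficulty p = number correct / total examinees
p = 38 / 158
p = 0.2405

0.2405


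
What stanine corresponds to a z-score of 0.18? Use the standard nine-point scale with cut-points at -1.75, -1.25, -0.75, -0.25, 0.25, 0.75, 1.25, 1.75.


Stanine boundaries: [-1.75, -1.25, -0.75, -0.25, 0.25, 0.75, 1.25, 1.75]
z = 0.18
Check each boundary:
  z >= -1.75 -> could be stanine 2
  z >= -1.25 -> could be stanine 3
  z >= -0.75 -> could be stanine 4
  z >= -0.25 -> could be stanine 5
  z < 0.25
  z < 0.75
  z < 1.25
  z < 1.75
Highest qualifying boundary gives stanine = 5

5


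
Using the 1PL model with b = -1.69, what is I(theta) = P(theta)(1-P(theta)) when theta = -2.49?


P = 1/(1+exp(-(-2.49--1.69))) = 0.31
I = P*(1-P) = 0.31 * 0.69
I = 0.2139

0.2139


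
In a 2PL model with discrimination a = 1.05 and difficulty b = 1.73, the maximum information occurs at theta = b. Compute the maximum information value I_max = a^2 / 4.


For 2PL, max info at theta = b = 1.73
I_max = a^2 / 4 = 1.05^2 / 4
= 1.1025 / 4
I_max = 0.2756

0.2756


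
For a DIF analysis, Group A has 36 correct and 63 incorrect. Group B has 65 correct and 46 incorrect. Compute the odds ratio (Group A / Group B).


Odds_A = 36/63 = 0.5714
Odds_B = 65/46 = 1.413
OR = Odds_A / Odds_B = 0.5714 / 1.413
Exactly, OR = (36 * 46) / (63 * 65) = 1656 / 4095
OR = 0.4044

0.4044


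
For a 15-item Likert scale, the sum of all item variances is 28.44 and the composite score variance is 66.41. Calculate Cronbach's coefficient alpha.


alpha = (k/(k-1)) * (1 - sum(si^2)/s_total^2)
= (15/14) * (1 - 28.44/66.41)
alpha = 0.6126

0.6126


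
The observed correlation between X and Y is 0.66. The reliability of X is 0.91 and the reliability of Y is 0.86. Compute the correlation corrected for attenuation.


r_corrected = rxy / sqrt(rxx * ryy)
= 0.66 / sqrt(0.91 * 0.86)
= 0.66 / sqrt(0.7826)
= 0.66 / 0.884647
r_corrected = 0.7461

0.7461


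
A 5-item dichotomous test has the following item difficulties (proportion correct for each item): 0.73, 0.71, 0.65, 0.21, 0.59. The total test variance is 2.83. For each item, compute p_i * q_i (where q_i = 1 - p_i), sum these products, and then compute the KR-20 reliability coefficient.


For each item, compute p_i * q_i:
  Item 1: 0.73 * 0.27 = 0.1971
  Item 2: 0.71 * 0.29 = 0.2059
  Item 3: 0.65 * 0.35 = 0.2275
  Item 4: 0.21 * 0.79 = 0.1659
  Item 5: 0.59 * 0.41 = 0.2419
Sum(p_i * q_i) = 0.1971 + 0.2059 + 0.2275 + 0.1659 + 0.2419 = 1.0383
KR-20 = (k/(k-1)) * (1 - Sum(p_i*q_i) / Var_total)
= (5/4) * (1 - 1.0383/2.83)
= 1.25 * 0.6331
KR-20 = 0.7914

0.7914


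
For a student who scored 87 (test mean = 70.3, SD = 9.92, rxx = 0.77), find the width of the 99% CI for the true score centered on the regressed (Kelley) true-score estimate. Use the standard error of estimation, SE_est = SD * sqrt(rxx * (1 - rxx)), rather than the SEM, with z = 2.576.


True score estimate = 0.77*87 + 0.23*70.3 = 83.159
SE_est = SD * sqrt(rxx * (1 - rxx)) = 9.92 * sqrt(0.77 * 0.23) = 9.92 * sqrt(0.1771) = 4.174658
CI = T_est +/- z * SE_est, so width = 2 * z * SE_est = 2 * 2.576 * 4.174658
Width = 21.5078

21.5078


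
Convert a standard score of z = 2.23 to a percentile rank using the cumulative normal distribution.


CDF(z) = 0.5 * (1 + erf(z/sqrt(2)))
erf(1.5768) = 0.9743
CDF = 0.9871
Percentile rank = 0.9871 * 100 = 98.71

98.71


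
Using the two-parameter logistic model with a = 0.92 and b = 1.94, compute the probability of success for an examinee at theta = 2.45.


a*(theta - b) = 0.92 * (2.45 - 1.94) = 0.4692
exp(-0.4692) = 0.6255
P = 1 / (1 + 0.6255)
P = 0.6152

0.6152


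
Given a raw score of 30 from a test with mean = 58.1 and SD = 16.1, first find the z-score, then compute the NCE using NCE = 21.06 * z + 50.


z = (X - mean) / SD = (30 - 58.1) / 16.1
z = -28.1 / 16.1
z = -1.7453
NCE = NCE = 21.06z + 50
Carry z at full precision (z = -28.1 / 16.1) into the conversion:
NCE = 21.06 * (-28.1 / 16.1) + 50 = -591.786 / 16.1 + 50
NCE = -36.7569 + 50
NCE = 13.2431

13.2431


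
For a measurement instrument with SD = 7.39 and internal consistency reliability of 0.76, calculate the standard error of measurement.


SEM = SD * sqrt(1 - rxx)
SEM = 7.39 * sqrt(1 - 0.76)
SEM = 7.39 * sqrt(0.24) = 7.39 * 0.489898
SEM = 3.6203

3.6203


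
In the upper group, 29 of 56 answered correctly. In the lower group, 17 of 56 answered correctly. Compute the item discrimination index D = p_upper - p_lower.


p_upper = 29/56 = 0.5179
p_lower = 17/56 = 0.3036
D = 0.5179 - 0.3036 = 0.2143

0.2143


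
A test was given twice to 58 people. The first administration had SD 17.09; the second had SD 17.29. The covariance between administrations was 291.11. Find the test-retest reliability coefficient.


r = cov(X,Y) / (SD_X * SD_Y)
r = 291.11 / (17.09 * 17.29)
r = 291.11 / 295.4861
r = 0.9852

0.9852


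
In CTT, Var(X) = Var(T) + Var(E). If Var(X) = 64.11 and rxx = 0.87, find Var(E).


var_true = rxx * var_obs = 0.87 * 64.11 = 55.7757
var_error = var_obs - var_true
var_error = 64.11 - 55.7757
var_error = 8.3343

8.3343


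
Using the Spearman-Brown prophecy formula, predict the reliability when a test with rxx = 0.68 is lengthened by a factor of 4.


r_new = (n * rxx) / (1 + (n-1) * rxx)
r_new = (4 * 0.68) / (1 + 3 * 0.68)
r_new = 2.72 / 3.04
r_new = 0.8947

0.8947


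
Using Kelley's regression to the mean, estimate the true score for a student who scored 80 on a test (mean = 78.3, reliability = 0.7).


T_est = rxx * X + (1 - rxx) * mean
T_est = 0.7 * 80 + 0.3 * 78.3
T_est = 56.0 + 23.49
T_est = 79.49

79.49


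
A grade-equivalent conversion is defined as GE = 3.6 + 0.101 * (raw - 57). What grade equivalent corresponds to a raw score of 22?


raw - median = 22 - 57 = -35
slope * diff = 0.101 * -35 = -3.535
GE = 3.6 + -3.535
GE = 0.065

0.065


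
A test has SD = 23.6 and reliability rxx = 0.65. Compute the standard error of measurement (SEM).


SEM = SD * sqrt(1 - rxx)
SEM = 23.6 * sqrt(1 - 0.65)
SEM = 23.6 * sqrt(0.35) = 23.6 * 0.591608
SEM = 13.9619

13.9619


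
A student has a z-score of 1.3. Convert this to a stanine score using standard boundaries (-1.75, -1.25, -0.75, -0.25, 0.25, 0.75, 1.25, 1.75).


Stanine boundaries: [-1.75, -1.25, -0.75, -0.25, 0.25, 0.75, 1.25, 1.75]
z = 1.3
Check each boundary:
  z >= -1.75 -> could be stanine 2
  z >= -1.25 -> could be stanine 3
  z >= -0.75 -> could be stanine 4
  z >= -0.25 -> could be stanine 5
  z >= 0.25 -> could be stanine 6
  z >= 0.75 -> could be stanine 7
  z >= 1.25 -> could be stanine 8
  z < 1.75
Highest qualifying boundary gives stanine = 8

8


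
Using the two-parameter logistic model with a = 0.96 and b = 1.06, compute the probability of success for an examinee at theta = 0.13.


a*(theta - b) = 0.96 * (0.13 - 1.06) = -0.8928
exp(--0.8928) = 2.442
P = 1 / (1 + 2.442)
P = 0.2905

0.2905


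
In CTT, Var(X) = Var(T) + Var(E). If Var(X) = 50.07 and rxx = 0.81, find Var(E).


var_true = rxx * var_obs = 0.81 * 50.07 = 40.5567
var_error = var_obs - var_true
var_error = 50.07 - 40.5567
var_error = 9.5133

9.5133


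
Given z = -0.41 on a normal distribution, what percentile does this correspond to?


CDF(z) = 0.5 * (1 + erf(z/sqrt(2)))
erf(-0.2899) = -0.3182
CDF = 0.3409
Percentile rank = 0.3409 * 100 = 34.09

34.09


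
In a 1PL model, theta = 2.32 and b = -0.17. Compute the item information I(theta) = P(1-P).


P = 1/(1+exp(-(2.32--0.17))) = 0.9234
I = P*(1-P) = 0.9234 * 0.0766
I = 0.0707

0.0707


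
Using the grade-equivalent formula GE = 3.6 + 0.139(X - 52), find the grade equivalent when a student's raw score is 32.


raw - median = 32 - 52 = -20
slope * diff = 0.139 * -20 = -2.78
GE = 3.6 + -2.78
GE = 0.82

0.82


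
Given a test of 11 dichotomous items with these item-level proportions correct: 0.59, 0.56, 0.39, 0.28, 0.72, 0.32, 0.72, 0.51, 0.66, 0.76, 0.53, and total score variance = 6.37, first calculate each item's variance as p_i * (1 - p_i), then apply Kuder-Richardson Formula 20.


For each item, compute p_i * q_i:
  Item 1: 0.59 * 0.41 = 0.2419
  Item 2: 0.56 * 0.44 = 0.2464
  Item 3: 0.39 * 0.61 = 0.2379
  Item 4: 0.28 * 0.72 = 0.2016
  Item 5: 0.72 * 0.28 = 0.2016
  Item 6: 0.32 * 0.68 = 0.2176
  Item 7: 0.72 * 0.28 = 0.2016
  Item 8: 0.51 * 0.49 = 0.2499
  Item 9: 0.66 * 0.34 = 0.2244
  Item 10: 0.76 * 0.24 = 0.1824
  Item 11: 0.53 * 0.47 = 0.2491
Sum(p_i * q_i) = 0.2419 + 0.2464 + 0.2379 + 0.2016 + 0.2016 + 0.2176 + 0.2016 + 0.2499 + 0.2244 + 0.1824 + 0.2491 = 2.4544
KR-20 = (k/(k-1)) * (1 - Sum(p_i*q_i) / Var_total)
= (11/10) * (1 - 2.4544/6.37)
= 1.1 * 0.6147
KR-20 = 0.6762

0.6762


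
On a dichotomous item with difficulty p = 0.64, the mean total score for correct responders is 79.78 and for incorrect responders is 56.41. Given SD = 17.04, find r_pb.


q = 1 - p = 0.36
rpb = ((M1 - M0) / SD) * sqrt(p * q)
rpb = ((79.78 - 56.41) / 17.04) * sqrt(0.64 * 0.36)
rpb = 0.6583

0.6583


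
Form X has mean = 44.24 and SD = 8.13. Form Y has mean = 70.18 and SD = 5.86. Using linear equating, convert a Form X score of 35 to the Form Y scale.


slope = SD_Y / SD_X = 5.86 / 8.13 ~ 0.7208
intercept = mean_Y - slope * mean_X = 70.18 - (5.86 / 8.13) * 44.24 ~ 38.2924
Y = slope * X + intercept. To avoid rounding drift from the rounded slope/intercept, evaluate the equivalent form Y = mean_Y + SD_Y * (X - mean_X) / SD_X at full precision:
Y = 70.18 + 5.86 * (35 - 44.24) / 8.13
Y = 70.18 - 5.86 * 9.24 / 8.13
Y = 70.18 - 54.1464 / 8.13
Y = 70.18 - 6.6601
Y = 63.5199

63.5199


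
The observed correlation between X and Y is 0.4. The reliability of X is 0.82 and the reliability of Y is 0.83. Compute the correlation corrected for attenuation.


r_corrected = rxy / sqrt(rxx * ryy)
= 0.4 / sqrt(0.82 * 0.83)
= 0.4 / sqrt(0.6806)
= 0.4 / 0.824985
r_corrected = 0.4849

0.4849


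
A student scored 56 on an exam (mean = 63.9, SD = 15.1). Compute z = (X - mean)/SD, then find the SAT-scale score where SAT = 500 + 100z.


z = (X - mean) / SD = (56 - 63.9) / 15.1
z = -7.9 / 15.1
z = -0.5232
SAT-scale = SAT = 500 + 100z
Carry z at full precision (z = -7.9 / 15.1) into the conversion:
SAT-scale = 500 + 100 * (-7.9 / 15.1) = 500 + -790 / 15.1
SAT-scale = 500 + -52.3179
SAT-scale = 447.6821

447.6821


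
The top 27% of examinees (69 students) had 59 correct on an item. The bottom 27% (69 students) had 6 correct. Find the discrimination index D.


p_upper = 59/69 = 0.8551
p_lower = 6/69 = 0.087
D = 0.8551 - 0.087 = 0.7681

0.7681


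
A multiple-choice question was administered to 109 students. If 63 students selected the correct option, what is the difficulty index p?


Item difficulty p = number correct / total examinees
p = 63 / 109
p = 0.578

0.578


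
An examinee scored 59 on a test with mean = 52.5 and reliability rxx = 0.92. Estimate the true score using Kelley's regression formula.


T_est = rxx * X + (1 - rxx) * mean
T_est = 0.92 * 59 + 0.08 * 52.5
T_est = 54.28 + 4.2
T_est = 58.48

58.48


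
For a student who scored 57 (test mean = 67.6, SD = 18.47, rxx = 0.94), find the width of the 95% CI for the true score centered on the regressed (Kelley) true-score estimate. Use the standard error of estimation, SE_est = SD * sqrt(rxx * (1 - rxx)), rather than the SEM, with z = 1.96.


True score estimate = 0.94*57 + 0.06*67.6 = 57.636
SE_est = SD * sqrt(rxx * (1 - rxx)) = 18.47 * sqrt(0.94 * 0.06) = 18.47 * sqrt(0.0564) = 4.386382
CI = T_est +/- z * SE_est, so width = 2 * z * SE_est = 2 * 1.96 * 4.386382
Width = 17.1946

17.1946


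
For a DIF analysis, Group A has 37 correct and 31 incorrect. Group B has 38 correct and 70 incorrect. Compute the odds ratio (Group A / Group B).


Odds_A = 37/31 = 1.1935
Odds_B = 38/70 = 0.5429
OR = Odds_A / Odds_B = 1.1935 / 0.5429
Exactly, OR = (37 * 70) / (31 * 38) = 2590 / 1178
OR = 2.1986

2.1986


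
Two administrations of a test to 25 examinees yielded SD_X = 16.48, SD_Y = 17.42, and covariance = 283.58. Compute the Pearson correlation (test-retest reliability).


r = cov(X,Y) / (SD_X * SD_Y)
r = 283.58 / (16.48 * 17.42)
r = 283.58 / 287.0816
r = 0.9878

0.9878


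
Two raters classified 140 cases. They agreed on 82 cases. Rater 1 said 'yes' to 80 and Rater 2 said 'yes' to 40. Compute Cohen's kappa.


P_o = 82/140 = 0.585714
P_e = (80*40 + 60*100) / 19600 = 0.469388
kappa = (P_o - P_e) / (1 - P_e)
kappa = (0.585714 - 0.469388) / (1 - 0.469388)
kappa = 0.2192

0.2192


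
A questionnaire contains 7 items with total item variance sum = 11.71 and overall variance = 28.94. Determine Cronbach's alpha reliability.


alpha = (k/(k-1)) * (1 - sum(si^2)/s_total^2)
= (7/6) * (1 - 11.71/28.94)
alpha = 0.6946

0.6946


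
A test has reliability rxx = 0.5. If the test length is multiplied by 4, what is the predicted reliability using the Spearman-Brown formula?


r_new = (n * rxx) / (1 + (n-1) * rxx)
r_new = (4 * 0.5) / (1 + 3 * 0.5)
r_new = 2.0 / 2.5
r_new = 0.8

0.8


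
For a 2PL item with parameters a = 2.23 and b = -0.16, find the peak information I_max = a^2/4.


For 2PL, max info at theta = b = -0.16
I_max = a^2 / 4 = 2.23^2 / 4
= 4.9729 / 4
I_max = 1.2432

1.2432


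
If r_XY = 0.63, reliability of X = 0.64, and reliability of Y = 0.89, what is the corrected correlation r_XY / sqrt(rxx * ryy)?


r_corrected = rxy / sqrt(rxx * ryy)
= 0.63 / sqrt(0.64 * 0.89)
= 0.63 / sqrt(0.5696)
= 0.63 / 0.754718
r_corrected = 0.8347

0.8347


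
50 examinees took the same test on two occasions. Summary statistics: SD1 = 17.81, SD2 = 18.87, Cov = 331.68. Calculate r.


r = cov(X,Y) / (SD_X * SD_Y)
r = 331.68 / (17.81 * 18.87)
r = 331.68 / 336.0747
r = 0.9869

0.9869


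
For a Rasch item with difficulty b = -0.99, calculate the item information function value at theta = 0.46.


P = 1/(1+exp(-(0.46--0.99))) = 0.81
I = P*(1-P) = 0.81 * 0.19
I = 0.1539

0.1539


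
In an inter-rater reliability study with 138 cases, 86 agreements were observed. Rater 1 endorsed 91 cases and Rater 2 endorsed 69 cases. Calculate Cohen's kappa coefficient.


P_o = 86/138 = 0.623188
P_e = (91*69 + 47*69) / 19044 = 0.5
kappa = (P_o - P_e) / (1 - P_e)
kappa = (0.623188 - 0.5) / (1 - 0.5)
kappa = 0.2464

0.2464


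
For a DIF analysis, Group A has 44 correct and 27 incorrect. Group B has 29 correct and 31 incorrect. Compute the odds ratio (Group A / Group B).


Odds_A = 44/27 = 1.6296
Odds_B = 29/31 = 0.9355
OR = Odds_A / Odds_B = 1.6296 / 0.9355
Exactly, OR = (44 * 31) / (27 * 29) = 1364 / 783
OR = 1.742

1.742


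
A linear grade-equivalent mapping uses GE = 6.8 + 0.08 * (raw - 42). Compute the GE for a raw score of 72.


raw - median = 72 - 42 = 30
slope * diff = 0.08 * 30 = 2.4
GE = 6.8 + 2.4
GE = 9.2

9.2


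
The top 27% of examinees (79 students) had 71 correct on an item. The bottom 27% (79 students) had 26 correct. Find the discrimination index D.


p_upper = 71/79 = 0.8987
p_lower = 26/79 = 0.3291
D = 0.8987 - 0.3291 = 0.5696

0.5696


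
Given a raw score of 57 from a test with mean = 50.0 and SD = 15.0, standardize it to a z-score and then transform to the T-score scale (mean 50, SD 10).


z = (X - mean) / SD = (57 - 50.0) / 15.0
z = 7.0 / 15.0
z = 0.4667
T-score = T = 50 + 10z
Carry z at full precision (z = 7.0 / 15.0) into the conversion:
T-score = 50 + 10 * (7.0 / 15.0) = 50 + 70 / 15.0
T-score = 50 + 4.6667
T-score = 54.6667

54.6667


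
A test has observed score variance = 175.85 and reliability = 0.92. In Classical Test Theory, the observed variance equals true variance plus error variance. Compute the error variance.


var_true = rxx * var_obs = 0.92 * 175.85 = 161.782
var_error = var_obs - var_true
var_error = 175.85 - 161.782
var_error = 14.068

14.068


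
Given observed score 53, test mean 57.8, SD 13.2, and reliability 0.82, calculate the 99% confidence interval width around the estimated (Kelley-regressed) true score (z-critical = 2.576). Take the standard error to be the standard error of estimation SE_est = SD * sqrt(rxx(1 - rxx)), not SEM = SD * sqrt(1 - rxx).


True score estimate = 0.82*53 + 0.18*57.8 = 53.864
SE_est = SD * sqrt(rxx * (1 - rxx)) = 13.2 * sqrt(0.82 * 0.18) = 13.2 * sqrt(0.1476) = 5.071274
CI = T_est +/- z * SE_est, so width = 2 * z * SE_est = 2 * 2.576 * 5.071274
Width = 26.1272

26.1272


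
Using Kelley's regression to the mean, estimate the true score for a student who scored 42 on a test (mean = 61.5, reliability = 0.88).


T_est = rxx * X + (1 - rxx) * mean
T_est = 0.88 * 42 + 0.12 * 61.5
T_est = 36.96 + 7.38
T_est = 44.34

44.34


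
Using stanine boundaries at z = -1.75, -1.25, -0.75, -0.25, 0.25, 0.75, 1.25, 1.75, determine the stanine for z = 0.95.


Stanine boundaries: [-1.75, -1.25, -0.75, -0.25, 0.25, 0.75, 1.25, 1.75]
z = 0.95
Check each boundary:
  z >= -1.75 -> could be stanine 2
  z >= -1.25 -> could be stanine 3
  z >= -0.75 -> could be stanine 4
  z >= -0.25 -> could be stanine 5
  z >= 0.25 -> could be stanine 6
  z >= 0.75 -> could be stanine 7
  z < 1.25
  z < 1.75
Highest qualifying boundary gives stanine = 7

7


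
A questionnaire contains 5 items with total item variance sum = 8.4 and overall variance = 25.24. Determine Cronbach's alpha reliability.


alpha = (k/(k-1)) * (1 - sum(si^2)/s_total^2)
= (5/4) * (1 - 8.4/25.24)
alpha = 0.834

0.834


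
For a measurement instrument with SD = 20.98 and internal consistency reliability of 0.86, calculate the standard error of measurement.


SEM = SD * sqrt(1 - rxx)
SEM = 20.98 * sqrt(1 - 0.86)
SEM = 20.98 * sqrt(0.14) = 20.98 * 0.374166
SEM = 7.85

7.85


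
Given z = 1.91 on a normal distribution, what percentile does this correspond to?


CDF(z) = 0.5 * (1 + erf(z/sqrt(2)))
erf(1.3506) = 0.9439
CDF = 0.9719
Percentile rank = 0.9719 * 100 = 97.19

97.19


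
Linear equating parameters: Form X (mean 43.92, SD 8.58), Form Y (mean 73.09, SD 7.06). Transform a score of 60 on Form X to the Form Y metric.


slope = SD_Y / SD_X = 7.06 / 8.58 ~ 0.8228
intercept = mean_Y - slope * mean_X = 73.09 - (7.06 / 8.58) * 43.92 ~ 36.9507
Y = slope * X + intercept. To avoid rounding drift from the rounded slope/intercept, evaluate the equivalent form Y = mean_Y + SD_Y * (X - mean_X) / SD_X at full precision:
Y = 73.09 + 7.06 * (60 - 43.92) / 8.58
Y = 73.09 + 7.06 * 16.08 / 8.58
Y = 73.09 + 113.5248 / 8.58
Y = 73.09 + 13.2313
Y = 86.3213

86.3213


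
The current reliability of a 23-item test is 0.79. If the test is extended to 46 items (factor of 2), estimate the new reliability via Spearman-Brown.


r_new = (n * rxx) / (1 + (n-1) * rxx)
r_new = (2 * 0.79) / (1 + 1 * 0.79)
r_new = 1.58 / 1.79
r_new = 0.8827

0.8827


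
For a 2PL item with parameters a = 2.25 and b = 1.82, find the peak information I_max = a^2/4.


For 2PL, max info at theta = b = 1.82
I_max = a^2 / 4 = 2.25^2 / 4
= 5.0625 / 4
I_max = 1.2656

1.2656


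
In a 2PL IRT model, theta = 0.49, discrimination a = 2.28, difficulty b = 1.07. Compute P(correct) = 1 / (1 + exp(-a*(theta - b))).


a*(theta - b) = 2.28 * (0.49 - 1.07) = -1.3224
exp(--1.3224) = 3.7524
P = 1 / (1 + 3.7524)
P = 0.2104

0.2104


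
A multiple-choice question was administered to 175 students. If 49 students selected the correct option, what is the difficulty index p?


Item difficulty p = number correct / total examinees
p = 49 / 175
p = 0.28

0.28


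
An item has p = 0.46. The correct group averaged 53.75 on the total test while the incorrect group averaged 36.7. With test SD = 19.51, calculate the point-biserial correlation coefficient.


q = 1 - p = 0.54
rpb = ((M1 - M0) / SD) * sqrt(p * q)
rpb = ((53.75 - 36.7) / 19.51) * sqrt(0.46 * 0.54)
rpb = 0.4356

0.4356


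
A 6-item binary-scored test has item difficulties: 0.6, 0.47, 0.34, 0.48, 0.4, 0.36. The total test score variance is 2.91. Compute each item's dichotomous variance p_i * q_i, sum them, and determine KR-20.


For each item, compute p_i * q_i:
  Item 1: 0.6 * 0.4 = 0.24
  Item 2: 0.47 * 0.53 = 0.2491
  Item 3: 0.34 * 0.66 = 0.2244
  Item 4: 0.48 * 0.52 = 0.2496
  Item 5: 0.4 * 0.6 = 0.24
  Item 6: 0.36 * 0.64 = 0.2304
Sum(p_i * q_i) = 0.24 + 0.2491 + 0.2244 + 0.2496 + 0.24 + 0.2304 = 1.4335
KR-20 = (k/(k-1)) * (1 - Sum(p_i*q_i) / Var_total)
= (6/5) * (1 - 1.4335/2.91)
= 1.2 * 0.5074
KR-20 = 0.6089

0.6089


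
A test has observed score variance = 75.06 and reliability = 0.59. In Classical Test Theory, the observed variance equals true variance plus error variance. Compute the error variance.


var_true = rxx * var_obs = 0.59 * 75.06 = 44.2854
var_error = var_obs - var_true
var_error = 75.06 - 44.2854
var_error = 30.7746

30.7746


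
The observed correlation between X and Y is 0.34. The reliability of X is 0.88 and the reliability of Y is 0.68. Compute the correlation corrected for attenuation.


r_corrected = rxy / sqrt(rxx * ryy)
= 0.34 / sqrt(0.88 * 0.68)
= 0.34 / sqrt(0.5984)
= 0.34 / 0.773563
r_corrected = 0.4395

0.4395


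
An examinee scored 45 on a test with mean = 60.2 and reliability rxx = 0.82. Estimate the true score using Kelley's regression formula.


T_est = rxx * X + (1 - rxx) * mean
T_est = 0.82 * 45 + 0.18 * 60.2
T_est = 36.9 + 10.836
T_est = 47.736

47.736


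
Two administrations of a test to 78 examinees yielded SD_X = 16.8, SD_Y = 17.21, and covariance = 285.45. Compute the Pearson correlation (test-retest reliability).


r = cov(X,Y) / (SD_X * SD_Y)
r = 285.45 / (16.8 * 17.21)
r = 285.45 / 289.128
r = 0.9873

0.9873


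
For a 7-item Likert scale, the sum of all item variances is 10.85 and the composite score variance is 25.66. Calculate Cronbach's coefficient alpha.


alpha = (k/(k-1)) * (1 - sum(si^2)/s_total^2)
= (7/6) * (1 - 10.85/25.66)
alpha = 0.6734

0.6734


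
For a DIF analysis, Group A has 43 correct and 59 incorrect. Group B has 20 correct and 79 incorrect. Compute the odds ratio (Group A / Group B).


Odds_A = 43/59 = 0.7288
Odds_B = 20/79 = 0.2532
OR = Odds_A / Odds_B = 0.7288 / 0.2532
Exactly, OR = (43 * 79) / (59 * 20) = 3397 / 1180
OR = 2.8788

2.8788


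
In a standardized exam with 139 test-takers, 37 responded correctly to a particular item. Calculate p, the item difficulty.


Item difficulty p = number correct / total examinees
p = 37 / 139
p = 0.2662

0.2662


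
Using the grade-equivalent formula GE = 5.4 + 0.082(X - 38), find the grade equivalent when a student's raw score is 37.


raw - median = 37 - 38 = -1
slope * diff = 0.082 * -1 = -0.082
GE = 5.4 + -0.082
GE = 5.318

5.318


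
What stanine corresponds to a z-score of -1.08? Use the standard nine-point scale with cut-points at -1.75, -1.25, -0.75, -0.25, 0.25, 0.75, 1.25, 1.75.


Stanine boundaries: [-1.75, -1.25, -0.75, -0.25, 0.25, 0.75, 1.25, 1.75]
z = -1.08
Check each boundary:
  z >= -1.75 -> could be stanine 2
  z >= -1.25 -> could be stanine 3
  z < -0.75
  z < -0.25
  z < 0.25
  z < 0.75
  z < 1.25
  z < 1.75
Highest qualifying boundary gives stanine = 3

3


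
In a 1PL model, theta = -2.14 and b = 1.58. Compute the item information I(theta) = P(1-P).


P = 1/(1+exp(-(-2.14-1.58))) = 0.0237
I = P*(1-P) = 0.0237 * 0.9763
I = 0.0231

0.0231


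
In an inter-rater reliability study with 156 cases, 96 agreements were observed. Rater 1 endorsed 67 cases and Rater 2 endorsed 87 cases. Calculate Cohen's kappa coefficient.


P_o = 96/156 = 0.615385
P_e = (67*87 + 89*69) / 24336 = 0.491864
kappa = (P_o - P_e) / (1 - P_e)
kappa = (0.615385 - 0.491864) / (1 - 0.491864)
kappa = 0.2431

0.2431


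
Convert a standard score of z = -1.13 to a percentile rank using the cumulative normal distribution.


CDF(z) = 0.5 * (1 + erf(z/sqrt(2)))
erf(-0.799) = -0.7415
CDF = 0.1292
Percentile rank = 0.1292 * 100 = 12.92

12.92


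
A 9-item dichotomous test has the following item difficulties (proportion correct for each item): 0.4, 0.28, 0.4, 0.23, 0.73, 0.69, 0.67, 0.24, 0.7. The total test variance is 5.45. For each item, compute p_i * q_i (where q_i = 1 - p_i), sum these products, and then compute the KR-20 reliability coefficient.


For each item, compute p_i * q_i:
  Item 1: 0.4 * 0.6 = 0.24
  Item 2: 0.28 * 0.72 = 0.2016
  Item 3: 0.4 * 0.6 = 0.24
  Item 4: 0.23 * 0.77 = 0.1771
  Item 5: 0.73 * 0.27 = 0.1971
  Item 6: 0.69 * 0.31 = 0.2139
  Item 7: 0.67 * 0.33 = 0.2211
  Item 8: 0.24 * 0.76 = 0.1824
  Item 9: 0.7 * 0.3 = 0.21
Sum(p_i * q_i) = 0.24 + 0.2016 + 0.24 + 0.1771 + 0.1971 + 0.2139 + 0.2211 + 0.1824 + 0.21 = 1.8832
KR-20 = (k/(k-1)) * (1 - Sum(p_i*q_i) / Var_total)
= (9/8) * (1 - 1.8832/5.45)
= 1.125 * 0.6545
KR-20 = 0.7363

0.7363


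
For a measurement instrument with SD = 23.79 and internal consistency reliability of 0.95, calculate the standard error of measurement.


SEM = SD * sqrt(1 - rxx)
SEM = 23.79 * sqrt(1 - 0.95)
SEM = 23.79 * sqrt(0.05) = 23.79 * 0.223607
SEM = 5.3196

5.3196


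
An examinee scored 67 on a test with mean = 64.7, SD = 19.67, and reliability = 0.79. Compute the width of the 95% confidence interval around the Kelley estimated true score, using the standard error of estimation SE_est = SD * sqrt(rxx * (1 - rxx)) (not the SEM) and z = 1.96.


True score estimate = 0.79*67 + 0.21*64.7 = 66.517
SE_est = SD * sqrt(rxx * (1 - rxx)) = 19.67 * sqrt(0.79 * 0.21) = 19.67 * sqrt(0.1659) = 8.011753
CI = T_est +/- z * SE_est, so width = 2 * z * SE_est = 2 * 1.96 * 8.011753
Width = 31.4061

31.4061


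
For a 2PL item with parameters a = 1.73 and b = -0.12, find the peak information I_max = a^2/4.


For 2PL, max info at theta = b = -0.12
I_max = a^2 / 4 = 1.73^2 / 4
= 2.9929 / 4
I_max = 0.7482

0.7482


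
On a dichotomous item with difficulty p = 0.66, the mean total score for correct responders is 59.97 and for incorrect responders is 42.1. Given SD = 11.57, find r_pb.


q = 1 - p = 0.34
rpb = ((M1 - M0) / SD) * sqrt(p * q)
rpb = ((59.97 - 42.1) / 11.57) * sqrt(0.66 * 0.34)
rpb = 0.7316

0.7316


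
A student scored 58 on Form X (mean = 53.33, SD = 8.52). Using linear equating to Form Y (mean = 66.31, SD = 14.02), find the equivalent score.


slope = SD_Y / SD_X = 14.02 / 8.52 ~ 1.6455
intercept = mean_Y - slope * mean_X = 66.31 - (14.02 / 8.52) * 53.33 ~ -21.4466
Y = slope * X + intercept. To avoid rounding drift from the rounded slope/intercept, evaluate the equivalent form Y = mean_Y + SD_Y * (X - mean_X) / SD_X at full precision:
Y = 66.31 + 14.02 * (58 - 53.33) / 8.52
Y = 66.31 + 14.02 * 4.67 / 8.52
Y = 66.31 + 65.4734 / 8.52
Y = 66.31 + 7.6847
Y = 73.9947

73.9947


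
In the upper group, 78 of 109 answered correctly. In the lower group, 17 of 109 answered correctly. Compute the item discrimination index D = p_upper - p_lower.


p_upper = 78/109 = 0.7156
p_lower = 17/109 = 0.156
D = 0.7156 - 0.156 = 0.5596

0.5596


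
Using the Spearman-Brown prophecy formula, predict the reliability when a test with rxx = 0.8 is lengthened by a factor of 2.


r_new = (n * rxx) / (1 + (n-1) * rxx)
r_new = (2 * 0.8) / (1 + 1 * 0.8)
r_new = 1.6 / 1.8
r_new = 0.8889

0.8889


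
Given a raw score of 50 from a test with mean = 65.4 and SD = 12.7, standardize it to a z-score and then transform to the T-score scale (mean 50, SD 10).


z = (X - mean) / SD = (50 - 65.4) / 12.7
z = -15.4 / 12.7
z = -1.2126
T-score = T = 50 + 10z
Carry z at full precision (z = -15.4 / 12.7) into the conversion:
T-score = 50 + 10 * (-15.4 / 12.7) = 50 + -154 / 12.7
T-score = 50 + -12.126
T-score = 37.874

37.874


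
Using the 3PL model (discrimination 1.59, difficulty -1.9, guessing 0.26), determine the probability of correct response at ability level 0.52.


logit = 1.59*(0.52 - -1.9) = 3.8478
P* = 1/(1 + exp(-3.8478)) = 0.9791
P = 0.26 + (1 - 0.26) * 0.9791
P = 0.9845

0.9845


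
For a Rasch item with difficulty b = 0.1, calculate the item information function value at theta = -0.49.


P = 1/(1+exp(-(-0.49-0.1))) = 0.3566
I = P*(1-P) = 0.3566 * 0.6434
I = 0.2294

0.2294


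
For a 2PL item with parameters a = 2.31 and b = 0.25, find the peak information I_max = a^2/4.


For 2PL, max info at theta = b = 0.25
I_max = a^2 / 4 = 2.31^2 / 4
= 5.3361 / 4
I_max = 1.334

1.334


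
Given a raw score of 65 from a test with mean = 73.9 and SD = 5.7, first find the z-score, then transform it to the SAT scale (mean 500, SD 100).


z = (X - mean) / SD = (65 - 73.9) / 5.7
z = -8.9 / 5.7
z = -1.5614
SAT-scale = SAT = 500 + 100z
Carry z at full precision (z = -8.9 / 5.7) into the conversion:
SAT-scale = 500 + 100 * (-8.9 / 5.7) = 500 + -890 / 5.7
SAT-scale = 500 + -156.1404
SAT-scale = 343.8596

343.8596


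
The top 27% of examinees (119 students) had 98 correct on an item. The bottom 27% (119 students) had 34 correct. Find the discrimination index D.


p_upper = 98/119 = 0.8235
p_lower = 34/119 = 0.2857
D = 0.8235 - 0.2857 = 0.5378

0.5378


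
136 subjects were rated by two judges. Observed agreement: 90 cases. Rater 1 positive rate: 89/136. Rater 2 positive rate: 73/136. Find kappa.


P_o = 90/136 = 0.661765
P_e = (89*73 + 47*63) / 18496 = 0.511354
kappa = (P_o - P_e) / (1 - P_e)
kappa = (0.661765 - 0.511354) / (1 - 0.511354)
kappa = 0.3078

0.3078


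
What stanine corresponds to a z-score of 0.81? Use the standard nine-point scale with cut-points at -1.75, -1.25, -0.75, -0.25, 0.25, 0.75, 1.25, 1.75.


Stanine boundaries: [-1.75, -1.25, -0.75, -0.25, 0.25, 0.75, 1.25, 1.75]
z = 0.81
Check each boundary:
  z >= -1.75 -> could be stanine 2
  z >= -1.25 -> could be stanine 3
  z >= -0.75 -> could be stanine 4
  z >= -0.25 -> could be stanine 5
  z >= 0.25 -> could be stanine 6
  z >= 0.75 -> could be stanine 7
  z < 1.25
  z < 1.75
Highest qualifying boundary gives stanine = 7

7


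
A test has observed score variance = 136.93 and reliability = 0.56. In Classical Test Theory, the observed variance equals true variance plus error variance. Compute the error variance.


var_true = rxx * var_obs = 0.56 * 136.93 = 76.6808
var_error = var_obs - var_true
var_error = 136.93 - 76.6808
var_error = 60.2492

60.2492


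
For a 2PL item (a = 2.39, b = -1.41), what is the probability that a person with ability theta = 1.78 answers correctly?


a*(theta - b) = 2.39 * (1.78 - -1.41) = 7.6241
exp(-7.6241) = 0.0005
P = 1 / (1 + 0.0005)
P = 0.9995

0.9995


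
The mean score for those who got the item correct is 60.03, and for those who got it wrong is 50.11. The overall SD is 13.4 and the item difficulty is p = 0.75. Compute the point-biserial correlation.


q = 1 - p = 0.25
rpb = ((M1 - M0) / SD) * sqrt(p * q)
rpb = ((60.03 - 50.11) / 13.4) * sqrt(0.75 * 0.25)
rpb = 0.3206

0.3206


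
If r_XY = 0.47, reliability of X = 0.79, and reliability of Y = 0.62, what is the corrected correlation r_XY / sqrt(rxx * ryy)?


r_corrected = rxy / sqrt(rxx * ryy)
= 0.47 / sqrt(0.79 * 0.62)
= 0.47 / sqrt(0.4898)
= 0.47 / 0.699857
r_corrected = 0.6716

0.6716


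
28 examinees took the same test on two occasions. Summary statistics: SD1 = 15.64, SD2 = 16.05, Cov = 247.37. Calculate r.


r = cov(X,Y) / (SD_X * SD_Y)
r = 247.37 / (15.64 * 16.05)
r = 247.37 / 251.022
r = 0.9855

0.9855


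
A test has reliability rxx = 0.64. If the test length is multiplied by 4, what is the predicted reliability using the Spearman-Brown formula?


r_new = (n * rxx) / (1 + (n-1) * rxx)
r_new = (4 * 0.64) / (1 + 3 * 0.64)
r_new = 2.56 / 2.92
r_new = 0.8767

0.8767


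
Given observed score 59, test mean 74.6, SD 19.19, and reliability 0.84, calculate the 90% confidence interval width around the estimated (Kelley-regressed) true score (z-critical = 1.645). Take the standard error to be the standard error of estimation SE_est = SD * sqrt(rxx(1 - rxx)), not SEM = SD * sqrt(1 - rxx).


True score estimate = 0.84*59 + 0.16*74.6 = 61.496
SE_est = SD * sqrt(rxx * (1 - rxx)) = 19.19 * sqrt(0.84 * 0.16) = 19.19 * sqrt(0.1344) = 7.03517
CI = T_est +/- z * SE_est, so width = 2 * z * SE_est = 2 * 1.645 * 7.03517
Width = 23.1457

23.1457


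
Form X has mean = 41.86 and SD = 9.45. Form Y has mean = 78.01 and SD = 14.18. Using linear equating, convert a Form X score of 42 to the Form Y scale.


slope = SD_Y / SD_X = 14.18 / 9.45 ~ 1.5005
intercept = mean_Y - slope * mean_X = 78.01 - (14.18 / 9.45) * 41.86 ~ 15.1979
Y = slope * X + intercept. To avoid rounding drift from the rounded slope/intercept, evaluate the equivalent form Y = mean_Y + SD_Y * (X - mean_X) / SD_X at full precision:
Y = 78.01 + 14.18 * (42 - 41.86) / 9.45
Y = 78.01 + 14.18 * 0.14 / 9.45
Y = 78.01 + 1.9852 / 9.45
Y = 78.01 + 0.2101
Y = 78.2201

78.2201


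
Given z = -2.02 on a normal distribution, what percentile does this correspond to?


CDF(z) = 0.5 * (1 + erf(z/sqrt(2)))
erf(-1.4284) = -0.9566
CDF = 0.0217
Percentile rank = 0.0217 * 100 = 2.17

2.17


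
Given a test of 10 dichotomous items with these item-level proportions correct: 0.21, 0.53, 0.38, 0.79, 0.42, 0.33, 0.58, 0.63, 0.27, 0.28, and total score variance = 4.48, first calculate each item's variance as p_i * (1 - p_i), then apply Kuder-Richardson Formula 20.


For each item, compute p_i * q_i:
  Item 1: 0.21 * 0.79 = 0.1659
  Item 2: 0.53 * 0.47 = 0.2491
  Item 3: 0.38 * 0.62 = 0.2356
  Item 4: 0.79 * 0.21 = 0.1659
  Item 5: 0.42 * 0.58 = 0.2436
  Item 6: 0.33 * 0.67 = 0.2211
  Item 7: 0.58 * 0.42 = 0.2436
  Item 8: 0.63 * 0.37 = 0.2331
  Item 9: 0.27 * 0.73 = 0.1971
  Item 10: 0.28 * 0.72 = 0.2016
Sum(p_i * q_i) = 0.1659 + 0.2491 + 0.2356 + 0.1659 + 0.2436 + 0.2211 + 0.2436 + 0.2331 + 0.1971 + 0.2016 = 2.1566
KR-20 = (k/(k-1)) * (1 - Sum(p_i*q_i) / Var_total)
= (10/9) * (1 - 2.1566/4.48)
= 1.1111 * 0.5186
KR-20 = 0.5762

0.5762
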